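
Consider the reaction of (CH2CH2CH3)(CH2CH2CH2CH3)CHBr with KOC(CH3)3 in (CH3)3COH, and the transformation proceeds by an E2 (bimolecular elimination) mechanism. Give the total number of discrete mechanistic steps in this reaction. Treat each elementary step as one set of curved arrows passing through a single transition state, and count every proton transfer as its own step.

Step 1: Concerted anti-periplanar elimination: (CH3)3CO⁻ abstracts a β-H while Br⁻ leaves, and the C–H electrons become the new C=C π bond — all in a single transition state.
Total: 1 elementary step.

1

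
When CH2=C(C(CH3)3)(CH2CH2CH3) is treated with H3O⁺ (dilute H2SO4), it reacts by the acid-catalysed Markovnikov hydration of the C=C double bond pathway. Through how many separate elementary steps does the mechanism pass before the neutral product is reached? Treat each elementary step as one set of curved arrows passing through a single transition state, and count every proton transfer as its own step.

Step 1: Protonation of the alkene by H3O⁺: the π bond acts as the nucleophile and picks up H⁺, giving the more stable (Markovnikov) tertiary carbocation. H2O is released.
(No 1,2-shift: no single shift to an adjacent carbon would give a more stable cation.)
Step 2: Nucleophilic capture of the cation by H2O produces the protonated alcohol (an oxonium ion).
Step 3: Proton transfer from the O–H of the oxonium ion to H2O completes the catalytic cycle and yields the alcohol.
Total: 3 elementary steps.

3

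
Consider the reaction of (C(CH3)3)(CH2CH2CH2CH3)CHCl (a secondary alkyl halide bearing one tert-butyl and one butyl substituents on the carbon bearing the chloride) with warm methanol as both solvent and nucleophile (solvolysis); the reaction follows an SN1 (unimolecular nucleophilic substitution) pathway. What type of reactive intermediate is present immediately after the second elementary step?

tertiary carbocation

Step 1: Ionisation: the C–Cl σ-bond cleaves heterolytically; both bonding electrons depart with Cl⁻, leaving a secondary carbocation at the α-carbon.
Step 2: A 1,2-methyl shift from the adjacent tert-butyl carbon moves the positive charge from the secondary centre to an adjacent carbon, generating a more stable tertiary carbocation.
After step 2 the species present is a tertiary carbocation.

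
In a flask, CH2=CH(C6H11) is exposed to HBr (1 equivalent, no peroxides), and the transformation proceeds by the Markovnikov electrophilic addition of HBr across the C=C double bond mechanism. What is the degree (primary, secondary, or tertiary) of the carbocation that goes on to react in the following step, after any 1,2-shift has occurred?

tertiary

Step 1: Protonation of the alkene by HBr: the π bond acts as the nucleophile and picks up H⁺, giving the more stable (Markovnikov) secondary carbocation. The H–Br bond breaks heterolytically, releasing Br⁻.
Step 2: A hydride (H with its bonding pair) migrates from the adjacent cyclohexyl carbon to the cationic centre — a 1,2-hydride shift — upgrading the secondary cation to a tertiary one.
The cation rearranges from secondary to tertiary via a 1,2-hydride shift from the adjacent cyclohexyl carbon; the tertiary cation is what reacts next.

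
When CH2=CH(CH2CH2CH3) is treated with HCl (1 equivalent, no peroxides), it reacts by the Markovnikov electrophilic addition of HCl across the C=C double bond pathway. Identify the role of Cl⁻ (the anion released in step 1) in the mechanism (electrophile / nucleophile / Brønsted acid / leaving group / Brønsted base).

nucleophile

Step 2: Cl⁻ captures the cation: a lone pair on Cl⁻ fills the empty p orbital, producing the alkyl halide product.
Cl⁻ (the anion released in step 1) donates an electron pair to form a new σ-bond to carbon — it is the nucleophile.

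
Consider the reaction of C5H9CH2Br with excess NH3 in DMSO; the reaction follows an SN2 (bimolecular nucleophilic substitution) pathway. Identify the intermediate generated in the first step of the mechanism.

Step 1: A lone pair on the N of NH3 attacks the α-carbon from the back side while the C–Br bond breaks; both bonding electrons leave with Br⁻. The product of this concerted step is an alkylammonium ion.
After step 1 the species present is an ammonium ion.

ammonium ion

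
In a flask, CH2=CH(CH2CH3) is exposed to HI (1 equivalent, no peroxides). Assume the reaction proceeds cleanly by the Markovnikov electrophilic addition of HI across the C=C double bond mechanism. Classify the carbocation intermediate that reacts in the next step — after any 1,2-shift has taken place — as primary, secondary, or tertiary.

secondary

Step 1: Electrophilic addition begins with the π(C=C) electrons forming a bond to the proton of HI. Following Markovnikov's rule, the resulting cation is secondary. The H–I bond breaks heterolytically, releasing I⁻.
No single 1,2-shift to an adjacent carbon would give a more-substituted cation, so no rearrangement occurs.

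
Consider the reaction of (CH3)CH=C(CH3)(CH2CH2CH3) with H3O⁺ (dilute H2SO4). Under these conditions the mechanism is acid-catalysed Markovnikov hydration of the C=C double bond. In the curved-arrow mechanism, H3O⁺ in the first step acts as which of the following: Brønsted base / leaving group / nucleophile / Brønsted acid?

Step 1: Electrophilic addition begins with the π(C=C) electrons forming a bond to the proton of H3O⁺. Following Markovnikov's rule, the resulting cation is tertiary. H2O is released.
H3O⁺ in the first step donates a proton in a proton-transfer step — a Brønsted acid.

Brønsted acid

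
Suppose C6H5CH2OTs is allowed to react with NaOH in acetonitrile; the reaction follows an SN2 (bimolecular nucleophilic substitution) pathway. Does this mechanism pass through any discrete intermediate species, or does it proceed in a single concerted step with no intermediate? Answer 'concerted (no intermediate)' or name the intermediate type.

The hydroxide nucleophile donates a lone pair from O to the α-carbon in a backside attack; simultaneously the C–O σ-bond breaks and both of its electrons leave with TsO⁻. One concerted step with inversion of configuration.
All bond changes occur in one transition state; no discrete intermediate is formed.

concerted (no intermediate)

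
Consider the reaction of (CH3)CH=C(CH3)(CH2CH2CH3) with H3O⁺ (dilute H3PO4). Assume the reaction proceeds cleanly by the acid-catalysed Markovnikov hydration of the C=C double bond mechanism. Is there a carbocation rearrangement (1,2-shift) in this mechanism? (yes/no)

no

The first-formed carbocation is tertiary.
No single 1,2-shift to an adjacent carbon would produce a more-substituted cation than the one already present, so no rearrangement occurs.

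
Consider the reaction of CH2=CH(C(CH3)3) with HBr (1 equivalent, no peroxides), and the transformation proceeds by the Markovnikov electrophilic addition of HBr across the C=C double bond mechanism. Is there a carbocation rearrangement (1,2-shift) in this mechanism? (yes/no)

yes

The first-formed carbocation is secondary.
The adjacent tert-butyl carbon has no hydrogen but bears methyl groups; migration of one methyl with its bonding pair (a 1,2-methyl shift) places the charge on a tertiary centre.
Tertiary is more stable than secondary, so the shift occurs.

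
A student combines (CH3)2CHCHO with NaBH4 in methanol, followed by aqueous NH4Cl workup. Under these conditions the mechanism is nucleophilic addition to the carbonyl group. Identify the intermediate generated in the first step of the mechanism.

Step 1: H⁻ (delivered from BH4⁻) attacks the sp² carbonyl carbon; the C=O π bond breaks and the electrons end up as a lone pair on the alkoxide oxygen of the tetrahedral intermediate.
After step 1 the species present is a tetrahedral alkoxide intermediate.

tetrahedral alkoxide intermediate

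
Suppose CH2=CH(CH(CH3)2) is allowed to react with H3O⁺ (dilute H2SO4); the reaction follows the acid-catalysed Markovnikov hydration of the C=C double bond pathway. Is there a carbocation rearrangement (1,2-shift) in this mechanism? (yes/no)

yes

The first-formed carbocation is secondary.
The adjacent isopropyl carbon already bears 2 other carbon substituents and has a hydrogen to migrate; after a 1,2-hydride shift from that carbon the positive charge sits on a tertiary centre.
Tertiary is more stable than secondary, so the shift occurs.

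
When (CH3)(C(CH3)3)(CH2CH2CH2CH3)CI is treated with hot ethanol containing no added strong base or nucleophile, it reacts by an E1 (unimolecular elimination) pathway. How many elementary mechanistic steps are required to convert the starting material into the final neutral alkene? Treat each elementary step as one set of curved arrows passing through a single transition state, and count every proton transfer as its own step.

Step 1: Rate-determining heterolysis of the C–I bond gives I⁻ and a tertiary carbocation.
(No 1,2-shift: no single shift to an adjacent carbon would give a more stable cation.)
Step 2: A weak base (an ethanol molecule from the solvent) removes a proton from a carbon adjacent to the cationic centre; the electrons of that C–H bond become the new π(C=C) bond, giving the alkene.
Total: 2 elementary steps.

2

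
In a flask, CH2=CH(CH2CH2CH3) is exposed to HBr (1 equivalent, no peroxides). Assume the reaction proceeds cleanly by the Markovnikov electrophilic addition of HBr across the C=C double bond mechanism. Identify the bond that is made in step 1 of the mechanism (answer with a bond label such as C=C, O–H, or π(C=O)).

Step 1: Electrophilic addition begins with the π(C=C) electrons forming a bond to the proton of HBr. Following Markovnikov's rule, the resulting cation is secondary. The H–Br bond breaks heterolytically, releasing Br⁻.
The bond formed in this step is the C–H bond.

C–H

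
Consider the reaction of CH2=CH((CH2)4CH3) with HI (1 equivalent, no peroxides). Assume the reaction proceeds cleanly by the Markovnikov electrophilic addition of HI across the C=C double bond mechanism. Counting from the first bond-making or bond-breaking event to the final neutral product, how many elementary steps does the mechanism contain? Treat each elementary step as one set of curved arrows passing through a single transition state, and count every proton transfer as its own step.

2

Step 1: The π electrons of the C=C bond attack a proton of HI; Markovnikov addition places the new C–H on the less-substituted alkene carbon, so the positive charge ends up on the more-substituted carbon — a secondary carbocation. The H–I bond breaks heterolytically, releasing I⁻.
(No 1,2-shift: no single shift to an adjacent carbon would give a more stable cation.)
Step 2: I⁻ captures the cation: a lone pair on I⁻ fills the empty p orbital, producing the alkyl halide product.
Total: 2 elementary steps.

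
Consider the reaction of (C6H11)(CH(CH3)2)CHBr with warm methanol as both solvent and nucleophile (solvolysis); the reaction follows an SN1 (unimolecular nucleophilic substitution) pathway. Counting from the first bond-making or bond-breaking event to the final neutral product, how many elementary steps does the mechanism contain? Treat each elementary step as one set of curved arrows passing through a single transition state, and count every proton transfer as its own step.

4

Step 1: The C–Br bond breaks with both electrons going to the bromide; Br⁻ leaves and a secondary carbocation remains.
Step 2: A hydride (H with its bonding pair) migrates from the adjacent isopropyl carbon to the cationic centre — a 1,2-hydride shift — upgrading the secondary cation to a tertiary one.
Step 3: CH3OH donates an oxygen lone pair into the empty p orbital of the cation, giving a protonated ether (an oxonium ion).
Step 4: Deprotonation of the oxonium oxygen by solvent methanol yields the neutral ether.
Total: 4 elementary steps.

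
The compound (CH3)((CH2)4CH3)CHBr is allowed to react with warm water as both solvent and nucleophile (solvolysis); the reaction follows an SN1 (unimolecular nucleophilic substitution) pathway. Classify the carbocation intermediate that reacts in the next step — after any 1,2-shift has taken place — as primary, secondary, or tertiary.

Step 1: Unassisted departure of Br⁻ (taking the C–Br bonding pair) generates a secondary carbocation.
No single 1,2-shift to an adjacent carbon would give a more-substituted cation, so no rearrangement occurs.

secondary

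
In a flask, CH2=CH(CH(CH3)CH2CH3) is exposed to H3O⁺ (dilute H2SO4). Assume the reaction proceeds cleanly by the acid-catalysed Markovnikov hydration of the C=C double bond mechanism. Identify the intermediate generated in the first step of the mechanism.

secondary carbocation

Step 1: Electrophilic addition begins with the π(C=C) electrons forming a bond to the proton of H3O⁺. Following Markovnikov's rule, the resulting cation is secondary. H2O is released.
After step 1 the species present is a secondary carbocation.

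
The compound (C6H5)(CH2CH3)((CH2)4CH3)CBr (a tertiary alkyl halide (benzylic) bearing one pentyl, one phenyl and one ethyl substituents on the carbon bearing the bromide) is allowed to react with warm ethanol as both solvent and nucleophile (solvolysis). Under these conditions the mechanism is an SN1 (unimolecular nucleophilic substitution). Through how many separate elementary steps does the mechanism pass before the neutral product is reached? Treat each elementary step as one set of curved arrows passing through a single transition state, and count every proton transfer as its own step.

Step 1: Unassisted departure of Br⁻ (taking the C–Br bonding pair) generates a tertiary carbocation.
(No 1,2-shift: no single shift to an adjacent carbon would give a more stable cation.)
Step 2: A lone pair on the oxygen of CH3CH2OH attacks the carbocation, forming a new C–O σ-bond and an oxonium ion.
Step 3: Deprotonation of the oxonium oxygen by solvent ethanol yields the neutral ether.
Total: 3 elementary steps.

3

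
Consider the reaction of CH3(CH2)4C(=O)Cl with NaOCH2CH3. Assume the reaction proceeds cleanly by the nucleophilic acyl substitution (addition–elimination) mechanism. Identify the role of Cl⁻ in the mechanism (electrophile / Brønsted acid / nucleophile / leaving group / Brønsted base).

leaving group

Step 2: Collapse of the tetrahedral intermediate: the alkoxide oxygen pushes its lone pair back to re-form C=O while Cl⁻ leaves.
Cl⁻ departs with both electrons of the breaking σ-bond — that is the definition of a leaving group.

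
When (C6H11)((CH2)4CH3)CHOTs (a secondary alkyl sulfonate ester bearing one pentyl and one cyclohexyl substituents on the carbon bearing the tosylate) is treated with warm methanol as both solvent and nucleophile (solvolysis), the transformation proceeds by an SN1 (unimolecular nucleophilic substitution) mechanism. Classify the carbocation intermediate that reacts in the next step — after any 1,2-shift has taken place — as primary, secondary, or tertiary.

Step 1: Unassisted departure of TsO⁻ (taking the C–O bonding pair) generates a secondary carbocation.
Step 2: A hydride (H with its bonding pair) migrates from the adjacent cyclohexyl carbon to the cationic centre — a 1,2-hydride shift — upgrading the secondary cation to a tertiary one.
The cation rearranges from secondary to tertiary via a 1,2-hydride shift from the adjacent cyclohexyl carbon; the tertiary cation is what reacts next.

tertiary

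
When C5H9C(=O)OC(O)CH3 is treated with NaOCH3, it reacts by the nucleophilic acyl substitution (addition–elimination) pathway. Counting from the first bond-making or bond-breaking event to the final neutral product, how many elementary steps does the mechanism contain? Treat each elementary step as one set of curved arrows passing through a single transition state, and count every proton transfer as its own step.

Step 1: Nucleophilic addition of CH3O⁻ to the acyl carbon breaks the π(C=O) bond and yields a tetrahedral, anionic intermediate.
Step 2: An oxygen lone pair re-forms the C=O π bond as the C–O σ-bond breaks; CH3CO2⁻ is expelled.
Total: 2 elementary steps.

2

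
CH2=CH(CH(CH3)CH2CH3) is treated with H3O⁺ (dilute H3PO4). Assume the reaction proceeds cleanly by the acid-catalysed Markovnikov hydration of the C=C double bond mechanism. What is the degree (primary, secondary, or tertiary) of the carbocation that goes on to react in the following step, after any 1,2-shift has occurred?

Step 1: The π electrons of the C=C bond attack a proton of H3O⁺; Markovnikov addition places the new C–H on the less-substituted alkene carbon, so the positive charge ends up on the more-substituted carbon — a secondary carbocation. H2O is released.
Step 2: A 1,2-hydride shift from the adjacent sec-butyl carbon moves the positive charge from the secondary centre to an adjacent carbon, generating a more stable tertiary carbocation.
The cation rearranges from secondary to tertiary via a 1,2-hydride shift from the adjacent sec-butyl carbon; the tertiary cation is what reacts next.

tertiary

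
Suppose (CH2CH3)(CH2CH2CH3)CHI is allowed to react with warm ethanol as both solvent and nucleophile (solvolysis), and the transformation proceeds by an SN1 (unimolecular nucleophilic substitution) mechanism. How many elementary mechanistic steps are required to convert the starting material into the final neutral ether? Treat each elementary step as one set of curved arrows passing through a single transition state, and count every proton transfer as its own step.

3

Step 1: The C–I bond breaks with both electrons going to the iodide; I⁻ leaves and a secondary carbocation remains.
(No 1,2-shift: no single shift to an adjacent carbon would give a more stable cation.)
Step 2: Nucleophilic capture: the oxygen of CH3CH2OH bonds to the cationic carbon, producing an oxonium-ion intermediate.
Step 3: Deprotonation of the oxonium oxygen by solvent ethanol yields the neutral ether.
Total: 3 elementary steps.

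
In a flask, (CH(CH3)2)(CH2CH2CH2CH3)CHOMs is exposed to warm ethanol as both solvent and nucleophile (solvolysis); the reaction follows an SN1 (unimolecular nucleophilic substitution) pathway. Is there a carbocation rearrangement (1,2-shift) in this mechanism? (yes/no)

The first-formed carbocation is secondary.
The adjacent isopropyl carbon already bears 2 other carbon substituents and has a hydrogen to migrate; after a 1,2-hydride shift from that carbon the positive charge sits on a tertiary centre.
Tertiary is more stable than secondary, so the shift occurs.

yes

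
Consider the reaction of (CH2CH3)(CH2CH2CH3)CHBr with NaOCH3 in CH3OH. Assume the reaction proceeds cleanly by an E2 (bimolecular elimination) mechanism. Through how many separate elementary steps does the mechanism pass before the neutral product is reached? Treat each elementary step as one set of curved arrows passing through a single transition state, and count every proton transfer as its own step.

1

Step 1: In one step, CH3O⁻ pulls off a β-proton, the C–Br bond cleaves, and a C=C double bond forms between the α- and β-carbons (E2, anti elimination).
Total: 1 elementary step.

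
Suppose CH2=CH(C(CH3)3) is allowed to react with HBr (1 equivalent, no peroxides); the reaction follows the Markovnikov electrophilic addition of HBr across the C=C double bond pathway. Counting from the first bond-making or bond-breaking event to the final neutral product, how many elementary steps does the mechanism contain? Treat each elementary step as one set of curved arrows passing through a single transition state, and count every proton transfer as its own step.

Step 1: Protonation of the alkene by HBr: the π bond acts as the nucleophile and picks up H⁺, giving the more stable (Markovnikov) secondary carbocation. The H–Br bond breaks heterolytically, releasing Br⁻.
Step 2: Carbocation rearrangement: a 1,2-methyl shift from the adjacent tert-butyl carbon converts the initially-formed secondary cation into the more stable tertiary cation.
Step 3: Nucleophilic attack by Br⁻ on the carbocation completes the addition, giving R–Br.
Total: 3 elementary steps.

3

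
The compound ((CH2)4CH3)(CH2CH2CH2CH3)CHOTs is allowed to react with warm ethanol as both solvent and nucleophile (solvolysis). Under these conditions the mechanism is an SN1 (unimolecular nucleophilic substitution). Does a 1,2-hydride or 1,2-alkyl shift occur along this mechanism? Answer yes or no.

no

The first-formed carbocation is secondary.
No single 1,2-shift to an adjacent carbon would produce a more-substituted cation than the one already present, so no rearrangement occurs.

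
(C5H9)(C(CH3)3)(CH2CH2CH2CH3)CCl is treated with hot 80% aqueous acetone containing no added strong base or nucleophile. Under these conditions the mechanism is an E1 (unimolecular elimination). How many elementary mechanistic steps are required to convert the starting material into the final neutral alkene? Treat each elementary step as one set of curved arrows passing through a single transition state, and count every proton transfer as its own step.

2

Step 1: Unassisted departure of Cl⁻ (taking the C–Cl bonding pair) generates a tertiary carbocation.
(No 1,2-shift: no single shift to an adjacent carbon would give a more stable cation.)
Step 2: Loss of a β-proton to a water molecule of the solvent: the C–H bonding pair collapses toward the cationic carbon to form the C=C π bond, yielding the alkene.
Total: 2 elementary steps.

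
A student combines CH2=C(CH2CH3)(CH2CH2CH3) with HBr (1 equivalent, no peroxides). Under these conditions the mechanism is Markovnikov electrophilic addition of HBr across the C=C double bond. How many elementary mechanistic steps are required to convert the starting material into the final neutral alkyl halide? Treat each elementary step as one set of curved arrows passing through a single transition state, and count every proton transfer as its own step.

Step 1: Electrophilic addition begins with the π(C=C) electrons forming a bond to the proton of HBr. Following Markovnikov's rule, the resulting cation is tertiary. The H–Br bond breaks heterolytically, releasing Br⁻.
(No 1,2-shift: no single shift to an adjacent carbon would give a more stable cation.)
Step 2: Nucleophilic attack by Br⁻ on the carbocation completes the addition, giving R–Br.
Total: 2 elementary steps.

2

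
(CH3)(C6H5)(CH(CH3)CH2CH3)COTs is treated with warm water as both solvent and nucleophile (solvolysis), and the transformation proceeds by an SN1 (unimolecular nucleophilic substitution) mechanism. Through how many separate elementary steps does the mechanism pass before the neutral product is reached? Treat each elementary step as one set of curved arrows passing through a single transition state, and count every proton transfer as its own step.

3

Step 1: Rate-determining heterolysis of the C–O bond gives TsO⁻ and a tertiary carbocation.
(No 1,2-shift: no single shift to an adjacent carbon would give a more stable cation.)
Step 2: Nucleophilic capture: the oxygen of H2O bonds to the cationic carbon, producing an oxonium-ion intermediate.
Step 3: Deprotonation of the oxonium oxygen by solvent water yields the neutral alcohol.
Total: 3 elementary steps.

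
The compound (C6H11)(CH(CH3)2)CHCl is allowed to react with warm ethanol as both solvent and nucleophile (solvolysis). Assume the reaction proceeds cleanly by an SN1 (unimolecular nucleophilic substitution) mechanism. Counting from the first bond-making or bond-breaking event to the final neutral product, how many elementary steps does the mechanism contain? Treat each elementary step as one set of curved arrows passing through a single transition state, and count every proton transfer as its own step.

4

Step 1: Unassisted departure of Cl⁻ (taking the C–Cl bonding pair) generates a secondary carbocation.
Step 2: Carbocation rearrangement: a 1,2-hydride shift from the adjacent cyclohexyl carbon converts the initially-formed secondary cation into the more stable tertiary cation.
Step 3: CH3CH2OH donates an oxygen lone pair into the empty p orbital of the cation, giving a protonated ether (an oxonium ion).
Step 4: Proton transfer from the O–H of the oxonium ion to a solvent molecule delivers the neutral ether.
Total: 4 elementary steps.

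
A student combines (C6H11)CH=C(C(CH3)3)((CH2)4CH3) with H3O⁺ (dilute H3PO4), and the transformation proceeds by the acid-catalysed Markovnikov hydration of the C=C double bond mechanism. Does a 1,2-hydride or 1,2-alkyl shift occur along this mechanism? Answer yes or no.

no

The first-formed carbocation is tertiary.
No single 1,2-shift to an adjacent carbon would produce a more-substituted cation than the one already present, so no rearrangement occurs.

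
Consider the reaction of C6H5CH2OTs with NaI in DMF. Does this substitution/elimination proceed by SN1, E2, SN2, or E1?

SN2

Conditions: a primary substrate with a strong nucleophile in the polar aprotic solvent DMF.
These conditions are the textbook signature of the SN2 pathway.
An unhindered substrate with a strong nucleophile in a polar aprotic solvent favours one-step backside displacement.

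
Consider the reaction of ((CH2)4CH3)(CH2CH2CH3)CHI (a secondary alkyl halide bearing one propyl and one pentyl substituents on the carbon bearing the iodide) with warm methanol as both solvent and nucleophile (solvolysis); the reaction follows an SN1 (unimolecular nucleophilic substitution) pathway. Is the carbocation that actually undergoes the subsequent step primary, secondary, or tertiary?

secondary

Step 1: Ionisation: the C–I σ-bond cleaves heterolytically; both bonding electrons depart with I⁻, leaving a secondary carbocation at the α-carbon.
No single 1,2-shift to an adjacent carbon would give a more-substituted cation, so no rearrangement occurs.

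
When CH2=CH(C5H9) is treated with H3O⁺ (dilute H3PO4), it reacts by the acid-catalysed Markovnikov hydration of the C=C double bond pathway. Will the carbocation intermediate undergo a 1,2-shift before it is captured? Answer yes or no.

The first-formed carbocation is secondary.
The adjacent cyclopentyl carbon already bears 2 other carbon substituents and has a hydrogen to migrate; after a 1,2-hydride shift from that carbon the positive charge sits on a tertiary centre.
Tertiary is more stable than secondary, so the shift occurs.

yes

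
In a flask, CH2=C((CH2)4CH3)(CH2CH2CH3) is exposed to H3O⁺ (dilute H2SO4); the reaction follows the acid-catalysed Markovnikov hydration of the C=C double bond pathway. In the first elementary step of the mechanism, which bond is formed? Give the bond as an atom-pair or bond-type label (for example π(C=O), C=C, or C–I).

C–H

Step 1: The π electrons of the C=C bond attack a proton of H3O⁺; Markovnikov addition places the new C–H on the less-substituted alkene carbon, so the positive charge ends up on the more-substituted carbon — a tertiary carbocation. H2O is released.
The bond formed in this step is the C–H bond.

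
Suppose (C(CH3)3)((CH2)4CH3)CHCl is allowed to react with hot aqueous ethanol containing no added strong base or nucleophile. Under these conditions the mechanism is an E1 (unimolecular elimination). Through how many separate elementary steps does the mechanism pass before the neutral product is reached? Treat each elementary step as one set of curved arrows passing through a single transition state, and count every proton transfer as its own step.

Step 1: The C–Cl bond breaks with both electrons going to the chloride; Cl⁻ leaves and a secondary carbocation remains.
Step 2: A 1,2-methyl shift from the adjacent tert-butyl carbon moves the positive charge from the secondary centre to an adjacent carbon, generating a more stable tertiary carbocation.
Step 3: A water (or ethanol) molecule (solvent) deprotonates a β-carbon; as the C–H bond breaks, those electrons form the new alkene π bond.
Total: 3 elementary steps.

3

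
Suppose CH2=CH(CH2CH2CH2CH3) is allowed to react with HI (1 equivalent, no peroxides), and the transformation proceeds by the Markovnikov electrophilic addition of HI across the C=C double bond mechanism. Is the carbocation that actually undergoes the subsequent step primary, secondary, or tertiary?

Step 1: Electrophilic addition begins with the π(C=C) electrons forming a bond to the proton of HI. Following Markovnikov's rule, the resulting cation is secondary. The H–I bond breaks heterolytically, releasing I⁻.
No single 1,2-shift to an adjacent carbon would give a more-substituted cation, so no rearrangement occurs.

secondary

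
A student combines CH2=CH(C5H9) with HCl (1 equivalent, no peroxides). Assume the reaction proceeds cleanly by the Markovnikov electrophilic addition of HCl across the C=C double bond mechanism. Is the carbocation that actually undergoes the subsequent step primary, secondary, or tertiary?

tertiary

Step 1: Protonation of the alkene by HCl: the π bond acts as the nucleophile and picks up H⁺, giving the more stable (Markovnikov) secondary carbocation. The H–Cl bond breaks heterolytically, releasing Cl⁻.
Step 2: A 1,2-hydride shift from the adjacent cyclopentyl carbon moves the positive charge from the secondary centre to an adjacent carbon, generating a more stable tertiary carbocation.
The cation rearranges from secondary to tertiary via a 1,2-hydride shift from the adjacent cyclopentyl carbon; the tertiary cation is what reacts next.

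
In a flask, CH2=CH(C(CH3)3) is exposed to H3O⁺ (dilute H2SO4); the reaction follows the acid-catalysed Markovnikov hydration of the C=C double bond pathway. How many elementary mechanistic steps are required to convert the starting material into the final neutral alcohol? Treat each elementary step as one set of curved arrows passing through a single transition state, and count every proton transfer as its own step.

4

Step 1: Protonation of the alkene by H3O⁺: the π bond acts as the nucleophile and picks up H⁺, giving the more stable (Markovnikov) secondary carbocation. H2O is released.
Step 2: Carbocation rearrangement: a 1,2-methyl shift from the adjacent tert-butyl carbon converts the initially-formed secondary cation into the more stable tertiary cation.
Step 3: Water acts as the nucleophile: an oxygen lone pair bonds to the cationic carbon, giving an oxonium-ion intermediate.
Step 4: H2O removes a proton from the oxonium oxygen, regenerating H3O⁺ and giving the neutral alcohol.
Total: 4 elementary steps.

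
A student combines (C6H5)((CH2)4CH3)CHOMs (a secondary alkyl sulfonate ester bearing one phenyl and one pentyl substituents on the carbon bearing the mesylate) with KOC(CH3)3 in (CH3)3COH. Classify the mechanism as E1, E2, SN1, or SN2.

Conditions: a strong/bulky base with a secondary substrate bearing a β-hydrogen.
These conditions are the textbook signature of the E2 pathway.
A strong (often hindered) base removes a β-H in concert with loss of the leaving group — bimolecular elimination.

E2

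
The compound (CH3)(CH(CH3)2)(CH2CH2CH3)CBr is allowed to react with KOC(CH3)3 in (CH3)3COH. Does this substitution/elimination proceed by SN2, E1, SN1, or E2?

E2

Conditions: a strong/bulky base with a tertiary substrate bearing a β-hydrogen.
These conditions are the textbook signature of the E2 pathway.
A strong (often hindered) base removes a β-H in concert with loss of the leaving group — bimolecular elimination.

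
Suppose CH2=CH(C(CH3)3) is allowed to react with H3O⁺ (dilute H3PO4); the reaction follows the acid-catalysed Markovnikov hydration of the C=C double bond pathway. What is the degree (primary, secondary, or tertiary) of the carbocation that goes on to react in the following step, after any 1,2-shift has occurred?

tertiary

Step 1: The π electrons of the C=C bond attack a proton of H3O⁺; Markovnikov addition places the new C–H on the less-substituted alkene carbon, so the positive charge ends up on the more-substituted carbon — a secondary carbocation. H2O is released.
Step 2: A 1,2-methyl shift from the adjacent tert-butyl carbon moves the positive charge from the secondary centre to an adjacent carbon, generating a more stable tertiary carbocation.
The cation rearranges from secondary to tertiary via a 1,2-methyl shift from the adjacent tert-butyl carbon; the tertiary cation is what reacts next.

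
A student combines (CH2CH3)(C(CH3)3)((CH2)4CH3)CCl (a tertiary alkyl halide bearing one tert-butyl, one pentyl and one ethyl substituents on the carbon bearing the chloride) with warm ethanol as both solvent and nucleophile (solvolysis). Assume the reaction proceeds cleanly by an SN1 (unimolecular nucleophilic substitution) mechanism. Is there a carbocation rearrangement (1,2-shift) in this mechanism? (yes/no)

The first-formed carbocation is tertiary.
No single 1,2-shift to an adjacent carbon would produce a more-substituted cation than the one already present, so no rearrangement occurs.

no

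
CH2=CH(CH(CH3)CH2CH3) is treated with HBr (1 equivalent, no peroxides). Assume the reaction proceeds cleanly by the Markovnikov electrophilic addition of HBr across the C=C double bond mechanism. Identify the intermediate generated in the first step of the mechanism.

secondary carbocation

Step 1: Electrophilic addition begins with the π(C=C) electrons forming a bond to the proton of HBr. Following Markovnikov's rule, the resulting cation is secondary. The H–Br bond breaks heterolytically, releasing Br⁻.
After step 1 the species present is a secondary carbocation.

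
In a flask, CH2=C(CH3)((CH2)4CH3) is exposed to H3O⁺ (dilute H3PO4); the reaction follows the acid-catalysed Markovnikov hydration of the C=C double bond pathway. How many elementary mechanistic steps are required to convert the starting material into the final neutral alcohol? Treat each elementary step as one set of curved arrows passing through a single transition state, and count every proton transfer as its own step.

3

Step 1: The π electrons of the C=C bond attack a proton of H3O⁺; Markovnikov addition places the new C–H on the less-substituted alkene carbon, so the positive charge ends up on the more-substituted carbon — a tertiary carbocation. H2O is released.
(No 1,2-shift: no single shift to an adjacent carbon would give a more stable cation.)
Step 2: Water acts as the nucleophile: an oxygen lone pair bonds to the cationic carbon, giving an oxonium-ion intermediate.
Step 3: H2O removes a proton from the oxonium oxygen, regenerating H3O⁺ and giving the neutral alcohol.
Total: 3 elementary steps.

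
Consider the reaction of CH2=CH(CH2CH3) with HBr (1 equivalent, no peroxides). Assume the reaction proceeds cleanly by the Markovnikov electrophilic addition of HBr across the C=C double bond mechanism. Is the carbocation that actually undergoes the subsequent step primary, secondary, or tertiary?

secondary

Step 1: The π electrons of the C=C bond attack a proton of HBr; Markovnikov addition places the new C–H on the less-substituted alkene carbon, so the positive charge ends up on the more-substituted carbon — a secondary carbocation. The H–Br bond breaks heterolytically, releasing Br⁻.
No single 1,2-shift to an adjacent carbon would give a more-substituted cation, so no rearrangement occurs.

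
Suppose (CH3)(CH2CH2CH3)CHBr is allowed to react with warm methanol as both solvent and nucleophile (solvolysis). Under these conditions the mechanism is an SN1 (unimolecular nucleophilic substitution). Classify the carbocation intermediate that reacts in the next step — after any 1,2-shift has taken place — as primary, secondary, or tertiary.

Step 1: Ionisation: the C–Br σ-bond cleaves heterolytically; both bonding electrons depart with Br⁻, leaving a secondary carbocation at the α-carbon.
No single 1,2-shift to an adjacent carbon would give a more-substituted cation, so no rearrangement occurs.

secondary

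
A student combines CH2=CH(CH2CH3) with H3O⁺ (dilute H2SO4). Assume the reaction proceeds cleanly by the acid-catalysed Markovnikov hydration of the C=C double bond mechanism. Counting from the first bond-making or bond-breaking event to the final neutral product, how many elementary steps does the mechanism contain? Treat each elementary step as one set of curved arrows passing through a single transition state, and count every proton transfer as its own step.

Step 1: Protonation of the alkene by H3O⁺: the π bond acts as the nucleophile and picks up H⁺, giving the more stable (Markovnikov) secondary carbocation. H2O is released.
(No 1,2-shift: no single shift to an adjacent carbon would give a more stable cation.)
Step 2: A lone pair on the oxygen of H2O attacks the carbocation, forming a C–O bond and an oxonium ion (a protonated alcohol).
Step 3: H2O removes a proton from the oxonium oxygen, regenerating H3O⁺ and giving the neutral alcohol.
Total: 3 elementary steps.

3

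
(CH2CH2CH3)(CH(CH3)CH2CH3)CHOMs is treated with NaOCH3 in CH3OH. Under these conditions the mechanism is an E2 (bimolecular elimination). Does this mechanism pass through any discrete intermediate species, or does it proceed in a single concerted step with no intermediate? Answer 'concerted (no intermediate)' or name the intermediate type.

The strong base CH3O⁻ removes a β-hydrogen; in the same concerted event the electrons of the breaking C–H bond form the new π(C=C) bond and the C–O σ-bond breaks, expelling MsO⁻. Anti-periplanar geometry; one transition state.
All bond changes occur in one transition state; no discrete intermediate is formed.

concerted (no intermediate)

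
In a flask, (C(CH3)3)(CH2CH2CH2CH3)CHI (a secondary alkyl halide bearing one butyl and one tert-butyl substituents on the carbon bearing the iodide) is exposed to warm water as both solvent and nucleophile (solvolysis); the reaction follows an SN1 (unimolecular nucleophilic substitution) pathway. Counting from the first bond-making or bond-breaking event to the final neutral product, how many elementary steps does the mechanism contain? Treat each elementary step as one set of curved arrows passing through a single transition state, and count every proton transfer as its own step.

Step 1: The C–I bond breaks with both electrons going to the iodide; I⁻ leaves and a secondary carbocation remains.
Step 2: A 1,2-methyl shift from the adjacent tert-butyl carbon moves the positive charge from the secondary centre to an adjacent carbon, generating a more stable tertiary carbocation.
Step 3: A lone pair on the oxygen of H2O attacks the carbocation, forming a new C–O σ-bond and an oxonium ion.
Step 4: Proton transfer from the O–H of the oxonium ion to a solvent molecule delivers the neutral alcohol.
Total: 4 elementary steps.

4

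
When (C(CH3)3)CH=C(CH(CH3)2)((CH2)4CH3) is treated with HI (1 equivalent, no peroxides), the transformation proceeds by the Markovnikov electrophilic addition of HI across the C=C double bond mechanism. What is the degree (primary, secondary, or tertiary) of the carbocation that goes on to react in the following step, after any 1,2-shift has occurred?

tertiary

Step 1: Protonation of the alkene by HI: the π bond acts as the nucleophile and picks up H⁺, giving the more stable (Markovnikov) tertiary carbocation. The H–I bond breaks heterolytically, releasing I⁻.
No single 1,2-shift to an adjacent carbon would give a more-substituted cation, so no rearrangement occurs.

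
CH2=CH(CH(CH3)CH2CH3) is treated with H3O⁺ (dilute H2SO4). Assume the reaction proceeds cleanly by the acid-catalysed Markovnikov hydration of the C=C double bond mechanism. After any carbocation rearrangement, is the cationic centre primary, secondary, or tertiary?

Step 1: Protonation of the alkene by H3O⁺: the π bond acts as the nucleophile and picks up H⁺, giving the more stable (Markovnikov) secondary carbocation. H2O is released.
Step 2: Carbocation rearrangement: a 1,2-hydride shift from the adjacent sec-butyl carbon converts the initially-formed secondary cation into the more stable tertiary cation.
The cation rearranges from secondary to tertiary via a 1,2-hydride shift from the adjacent sec-butyl carbon; the tertiary cation is what reacts next.

tertiary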